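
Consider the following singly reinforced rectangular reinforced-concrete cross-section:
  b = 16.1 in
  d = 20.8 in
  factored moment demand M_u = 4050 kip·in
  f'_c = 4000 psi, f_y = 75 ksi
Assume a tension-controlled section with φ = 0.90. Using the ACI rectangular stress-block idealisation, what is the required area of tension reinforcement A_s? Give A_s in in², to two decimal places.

A_s ≈ 3.23 in²

M_n = M_u/φ = 4050/0.90 = 4500 kip·in.
From M_n = 0.85 f'_c a b (d − a/2):
a = d − √(d² − 2M_n/(0.85 f'_c b)) = 20.8 − √(20.8² − 2 × 4500/(0.85 × 4 × 16.1)) = 4.422 in.
A_s = 0.85 f'_c a b / f_y = 0.85 × 4 × 4.422 × 16.1 / 75 = 3.227 in².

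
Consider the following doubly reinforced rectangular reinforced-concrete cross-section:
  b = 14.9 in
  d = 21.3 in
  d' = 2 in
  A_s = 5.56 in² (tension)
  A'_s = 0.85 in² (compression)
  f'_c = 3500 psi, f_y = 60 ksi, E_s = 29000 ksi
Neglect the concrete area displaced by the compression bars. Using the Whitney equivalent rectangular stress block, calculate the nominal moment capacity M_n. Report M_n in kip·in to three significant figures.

M_n ≈ 6100 kip·in

Assume both steels yield.
a = (A_s − A'_s) f_y/(0.85 f'_c b) = (5.56 − 0.85) × 60/(0.85 × 3.5 × 14.9) = 6.375 in.
c = a/β₁ = 6.375/0.85 = 7.500 in; ε'_s = 0.003(c − d')/c = 0.0022 ≥ ε_y = 0.0021, so the compression steel yields.
M_n = (A_s − A'_s) f_y (d − a/2) + A'_s f_y (d − d') = 282.6 × (21.3 − 3.1875) + 51 × (21.3 − 2) = 5118.6 + 984.3 = 6102.9 kip·in.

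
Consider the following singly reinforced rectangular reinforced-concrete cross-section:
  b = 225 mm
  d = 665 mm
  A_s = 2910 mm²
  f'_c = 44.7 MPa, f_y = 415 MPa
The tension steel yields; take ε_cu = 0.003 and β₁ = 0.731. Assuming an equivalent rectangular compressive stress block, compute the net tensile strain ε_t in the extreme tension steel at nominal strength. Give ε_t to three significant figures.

ε_t ≈ 0.00732

a = A_s f_y/(0.85 f'_c b) = 141.26 mm.
β₁ = 0.731, so c = a/β₁ = 141.26/0.731 = 193.24 mm.
From the linear strain diagram with ε_cu = 0.003: ε_t = 0.003 (d − c)/c = 0.003 × (665 − 193.24)/193.24 = 0.00732.
Since ε_t ≥ 0.005, the section is tension-controlled.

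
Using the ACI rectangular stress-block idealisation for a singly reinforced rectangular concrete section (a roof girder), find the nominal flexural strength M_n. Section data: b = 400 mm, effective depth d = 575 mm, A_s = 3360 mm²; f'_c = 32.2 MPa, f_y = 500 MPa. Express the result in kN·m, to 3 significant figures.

T = A_s f_y = 3360 × 500 = 1680000 N = 1680 kN.
From C = T: a = T/(0.85 f'_c b) = 1680000/(0.85 × 32.2 × 400) = 153.45 mm.
M_n = T(d − a/2) = 1680 kN × (575 − 76.725) mm = 837.10 kN·m.

M_n ≈ 837 kN·m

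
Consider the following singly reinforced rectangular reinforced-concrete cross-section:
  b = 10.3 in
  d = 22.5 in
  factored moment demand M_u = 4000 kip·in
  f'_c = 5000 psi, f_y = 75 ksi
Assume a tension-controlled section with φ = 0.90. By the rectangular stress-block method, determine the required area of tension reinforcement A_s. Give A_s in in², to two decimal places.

M_n = M_u/φ = 4000/0.90 = 4444.44 kip·in.
From M_n = 0.85 f'_c a b (d − a/2):
a = d − √(d² − 2M_n/(0.85 f'_c b)) = 22.5 − √(22.5² − 2 × 4444.44/(0.85 × 5 × 10.3)) = 5.088 in.
A_s = 0.85 f'_c a b / f_y = 0.85 × 5 × 5.088 × 10.3 / 75 = 2.970 in².

A_s ≈ 2.97 in²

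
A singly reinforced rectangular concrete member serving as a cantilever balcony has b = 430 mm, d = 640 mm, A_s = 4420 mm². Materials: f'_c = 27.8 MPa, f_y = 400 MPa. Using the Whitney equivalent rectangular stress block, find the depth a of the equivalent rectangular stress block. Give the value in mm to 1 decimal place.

T = A_s f_y = 4420 × 400 = 1768000 N = 1768 kN.
Setting C = 0.85 f'_c a b equal to T: a = 1768000/(0.85 × 27.8 × 430) = 174.0 mm.

a ≈ 174.0 mm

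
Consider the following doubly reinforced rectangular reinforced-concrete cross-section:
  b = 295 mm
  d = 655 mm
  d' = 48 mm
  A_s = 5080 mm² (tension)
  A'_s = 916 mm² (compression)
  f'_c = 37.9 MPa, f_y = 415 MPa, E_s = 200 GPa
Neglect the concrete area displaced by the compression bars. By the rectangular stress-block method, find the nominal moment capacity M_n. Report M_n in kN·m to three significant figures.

M_n ≈ 1210 kN·m

Assume both tension and compression steel yield.
Net tension couple steel: A_s − A'_s = 4164 mm².
a = (A_s − A'_s) f_y / (0.85 f'_c b) = 1728060/(0.85 × 37.9 × 295) = 181.84 mm.
c = a/β₁ = 181.84/0.779 = 233.43 mm; ε'_s = 0.003(c − d')/c = 0.0024 ≥ f_y/E_s = 0.0021, so compression steel does yield.
M_n = (A_s − A'_s) f_y (d − a/2) + A'_s f_y (d − d') = [1728060 × (655 − 90.92) + 380140 × (655 − 48)] × 10⁻⁶ = 974.76 + 230.74 = 1205.50 kN·m.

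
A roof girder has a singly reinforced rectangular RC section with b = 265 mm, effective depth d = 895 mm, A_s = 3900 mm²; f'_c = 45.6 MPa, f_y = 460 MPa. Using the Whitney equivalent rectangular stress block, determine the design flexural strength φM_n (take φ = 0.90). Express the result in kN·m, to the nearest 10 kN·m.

φM_n ≈ 1300 kN·m

T = A_s f_y = 3900 × 460 = 1794000 N = 1794 kN.
From C = T: a = T/(0.85 f'_c b) = 1794000/(0.85 × 45.6 × 265) = 174.66 mm.
M_n = T(d − a/2) = 1794 kN × (895 − 87.33) mm = 1448.96 kN·m.
φM_n = 0.90 × 1448.96 = 1304.06 kN·m.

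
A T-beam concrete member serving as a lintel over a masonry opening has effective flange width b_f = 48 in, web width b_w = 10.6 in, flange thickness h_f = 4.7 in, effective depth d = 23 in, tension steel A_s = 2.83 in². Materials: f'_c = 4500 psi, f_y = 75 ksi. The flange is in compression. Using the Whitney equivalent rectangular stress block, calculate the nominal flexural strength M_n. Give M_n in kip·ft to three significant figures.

M_n ≈ 397 kip·ft

Tension: T = A_s f_y = 2.83 × 75 = 212.25 kips.
Try a within the flange: a = T/(0.85 f'_c b_f) = 212.25/(0.85 × 4.5 × 48) = 1.156 in.
Since a = 1.156 ≤ h_f = 4.7 in, the stress block lies entirely in the flange; analyse as a rectangular beam of width b_f.
M_n = T(d − a/2) = 212.25 × (23 − 0.578) = 4759.1 kip·in.
M_n = 4759.1/12 = 396.59 kip·ft.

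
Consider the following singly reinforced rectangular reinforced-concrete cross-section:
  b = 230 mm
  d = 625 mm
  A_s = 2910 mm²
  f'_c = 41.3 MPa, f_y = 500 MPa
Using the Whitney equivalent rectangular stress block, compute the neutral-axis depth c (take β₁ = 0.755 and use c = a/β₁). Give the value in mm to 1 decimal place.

c ≈ 238.7 mm

T = A_s f_y = 2910 × 500 = 1455000 N = 1455 kN.
Setting C = 0.85 f'_c a b equal to T: a = 1455000/(0.85 × 41.3 × 230) = 180.205 mm.
With β₁ = 0.755, c = a/β₁ = 180.205/0.755 = 238.7 mm.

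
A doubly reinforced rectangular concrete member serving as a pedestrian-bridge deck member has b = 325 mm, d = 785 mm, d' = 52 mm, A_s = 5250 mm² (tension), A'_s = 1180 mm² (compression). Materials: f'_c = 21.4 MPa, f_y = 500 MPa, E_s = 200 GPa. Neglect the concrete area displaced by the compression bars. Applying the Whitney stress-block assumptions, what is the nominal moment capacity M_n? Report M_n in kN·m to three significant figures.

Assume both tension and compression steel yield.
Net tension couple steel: A_s − A'_s = 4070 mm².
a = (A_s − A'_s) f_y / (0.85 f'_c b) = 2035000/(0.85 × 21.4 × 325) = 344.23 mm.
c = a/β₁ = 344.23/0.85 = 404.98 mm; ε'_s = 0.003(c − d')/c = 0.0026 ≥ f_y/E_s = 0.0025, so compression steel does yield.
M_n = (A_s − A'_s) f_y (d − a/2) + A'_s f_y (d − d') = [2035000 × (785 − 172.115) + 590000 × (785 − 52)] × 10⁻⁶ = 1247.22 + 432.47 = 1679.69 kN·m.

M_n ≈ 1680 kN·m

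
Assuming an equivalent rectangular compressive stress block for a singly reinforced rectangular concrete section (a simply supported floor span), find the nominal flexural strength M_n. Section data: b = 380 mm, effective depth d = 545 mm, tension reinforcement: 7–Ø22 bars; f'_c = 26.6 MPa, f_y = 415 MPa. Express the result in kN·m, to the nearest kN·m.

A_s = 7 × 380 = 2660 mm².
T = A_s f_y = 2660 × 415 = 1103900 N = 1103.9 kN.
From C = T: a = T/(0.85 f'_c b) = 1103900/(0.85 × 26.6 × 380) = 128.48 mm.
M_n = T(d − a/2) = 1103.9 kN × (545 − 64.24) mm = 530.71 kN·m.

M_n ≈ 531 kN·m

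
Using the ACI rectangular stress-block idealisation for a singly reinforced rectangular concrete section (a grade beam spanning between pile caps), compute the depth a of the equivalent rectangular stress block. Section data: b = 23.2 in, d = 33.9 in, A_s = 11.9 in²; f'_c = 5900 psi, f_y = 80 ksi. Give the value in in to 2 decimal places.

T = A_s f_y = 11.9 × 80 = 952 kips.
a = T/(0.85 f'_c b) = 952/(0.85 × 5.9 × 23.2) = 8.18 in.

a ≈ 8.18 in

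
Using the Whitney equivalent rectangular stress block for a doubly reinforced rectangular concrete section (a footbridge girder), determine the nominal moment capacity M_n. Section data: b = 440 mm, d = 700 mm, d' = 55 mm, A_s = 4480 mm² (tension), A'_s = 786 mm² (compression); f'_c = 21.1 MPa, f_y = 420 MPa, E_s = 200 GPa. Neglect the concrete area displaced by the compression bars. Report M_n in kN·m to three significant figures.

M_n ≈ 1150 kN·m

Assume both tension and compression steel yield.
Net tension couple steel: A_s − A'_s = 3694 mm².
a = (A_s − A'_s) f_y / (0.85 f'_c b) = 1551480/(0.85 × 21.1 × 440) = 196.60 mm.
c = a/β₁ = 196.60/0.85 = 231.29 mm; ε'_s = 0.003(c − d')/c = 0.0023 ≥ f_y/E_s = 0.0021, so compression steel does yield.
M_n = (A_s − A'_s) f_y (d − a/2) + A'_s f_y (d − d') = [1551480 × (700 − 98.3) + 330120 × (700 − 55)] × 10⁻⁶ = 933.53 + 212.93 = 1146.46 kN·m.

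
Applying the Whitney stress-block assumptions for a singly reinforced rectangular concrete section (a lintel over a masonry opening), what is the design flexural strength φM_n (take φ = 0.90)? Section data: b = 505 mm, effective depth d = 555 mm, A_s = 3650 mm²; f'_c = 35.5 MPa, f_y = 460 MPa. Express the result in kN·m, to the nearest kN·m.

T = A_s f_y = 3650 × 460 = 1679000 N = 1679 kN.
From C = T: a = T/(0.85 f'_c b) = 1679000/(0.85 × 35.5 × 505) = 110.18 mm.
M_n = T(d − a/2) = 1679 kN × (555 − 55.09) mm = 839.35 kN·m.
φM_n = 0.90 × 839.35 = 755.42 kN·m.

φM_n ≈ 755 kN·m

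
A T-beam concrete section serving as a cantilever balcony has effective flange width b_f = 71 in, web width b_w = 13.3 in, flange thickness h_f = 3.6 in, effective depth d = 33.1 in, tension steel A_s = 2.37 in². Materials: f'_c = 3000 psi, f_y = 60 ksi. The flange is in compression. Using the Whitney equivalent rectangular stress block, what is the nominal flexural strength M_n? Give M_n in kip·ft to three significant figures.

Tension: T = A_s f_y = 2.37 × 60 = 142.2 kips.
Try a within the flange: a = T/(0.85 f'_c b_f) = 142.2/(0.85 × 3 × 71) = 0.785 in.
Since a = 0.785 ≤ h_f = 3.6 in, the stress block lies entirely in the flange; analyse as a rectangular beam of width b_f.
M_n = T(d − a/2) = 142.2 × (33.1 − 0.3925) = 4651.0 kip·in.
M_n = 4651.0/12 = 387.58 kip·ft.

M_n ≈ 388 kip·ft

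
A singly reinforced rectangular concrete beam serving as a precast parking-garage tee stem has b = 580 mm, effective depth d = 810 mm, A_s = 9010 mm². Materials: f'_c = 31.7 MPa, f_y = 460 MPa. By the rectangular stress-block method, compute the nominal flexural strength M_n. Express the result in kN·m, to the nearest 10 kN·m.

M_n ≈ 2810 kN·m

T = A_s f_y = 9010 × 460 = 4144600 N = 4144.6 kN.
From C = T: a = T/(0.85 f'_c b) = 4144600/(0.85 × 31.7 × 580) = 265.20 mm.
M_n = T(d − a/2) = 4144.6 kN × (810 − 132.6) mm = 2807.55 kN·m.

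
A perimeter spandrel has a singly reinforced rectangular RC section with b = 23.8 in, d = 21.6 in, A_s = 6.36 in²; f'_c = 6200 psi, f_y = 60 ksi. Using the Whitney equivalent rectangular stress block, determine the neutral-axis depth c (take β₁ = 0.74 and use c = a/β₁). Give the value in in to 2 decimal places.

T = A_s f_y = 6.36 × 60 = 381.6 kips.
a = T/(0.85 f'_c b) = 381.6/(0.85 × 6.2 × 23.8) = 3.0424 in.
With β₁ = 0.74, c = a/β₁ = 3.0424/0.74 = 4.11 in.

c ≈ 4.11 in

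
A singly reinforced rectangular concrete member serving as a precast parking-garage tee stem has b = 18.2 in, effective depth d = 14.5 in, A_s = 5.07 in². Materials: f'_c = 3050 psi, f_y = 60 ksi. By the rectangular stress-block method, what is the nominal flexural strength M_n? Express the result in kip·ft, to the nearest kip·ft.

M_n ≈ 286 kip·ft

T = A_s f_y = 5.07 × 60 = 304.2 kips.
a = T/(0.85 f'_c b) = 304.2/(0.85 × 3.05 × 18.2) = 6.447 in.
M_n = T(d − a/2) = 304.2 × (14.5 − 3.2235) = 3430.3 kip·in = 3430.3/12 = 285.86 kip·ft.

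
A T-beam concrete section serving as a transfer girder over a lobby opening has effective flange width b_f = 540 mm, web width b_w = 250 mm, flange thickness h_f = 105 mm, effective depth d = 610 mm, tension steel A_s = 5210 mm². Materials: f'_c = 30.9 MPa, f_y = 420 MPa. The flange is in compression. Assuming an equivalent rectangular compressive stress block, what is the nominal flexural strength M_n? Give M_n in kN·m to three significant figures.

M_n ≈ 1150 kN·m

Tension: T = A_s f_y = 5210 × 420 = 2188200 N.
Try a within the flange: a = T/(0.85 f'_c b_f) = 2188200/(0.85 × 30.9 × 540) = 154.28 mm.
a = 154.28 > h_f = 105 mm: the block extends into the web. Split into flange-overhang and web parts.
C_f = 0.85 f'_c (b_f − b_w) h_f = 0.85 × 30.9 × (540 − 250) × 105 = 799769 N.
Remaining web compression depth: a_w = (T − C_f)/(0.85 f'_c b_w) = (2188200 − 799769)/(0.85 × 30.9 × 250) = 211.45 mm.
M_n = C_f(d − h_f/2) + (T − C_f)(d − a_w/2) = 799769 × (610 − 52.5) + 1388431 × (610 − 105.725) = 445.87 + 700.15 = 1146.02 × 10⁶ N·mm.
M_n = 1146.02 kN·m.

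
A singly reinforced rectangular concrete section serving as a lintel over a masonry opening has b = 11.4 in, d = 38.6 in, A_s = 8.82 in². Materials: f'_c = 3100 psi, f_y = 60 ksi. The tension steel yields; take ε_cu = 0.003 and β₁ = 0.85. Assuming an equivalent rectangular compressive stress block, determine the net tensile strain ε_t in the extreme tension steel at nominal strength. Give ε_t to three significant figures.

a = A_s f_y/(0.85 f'_c b) = 17.617 in.
β₁ = 0.85, so c = a/β₁ = 17.617/0.85 = 20.726 in.
From the linear strain diagram with ε_cu = 0.003: ε_t = 0.003 (d − c)/c = 0.003 × (38.6 − 20.726)/20.726 = 0.00259.
ε_t < 0.004 — the section is over-reinforced for flexure under ACI limits.

ε_t ≈ 0.00259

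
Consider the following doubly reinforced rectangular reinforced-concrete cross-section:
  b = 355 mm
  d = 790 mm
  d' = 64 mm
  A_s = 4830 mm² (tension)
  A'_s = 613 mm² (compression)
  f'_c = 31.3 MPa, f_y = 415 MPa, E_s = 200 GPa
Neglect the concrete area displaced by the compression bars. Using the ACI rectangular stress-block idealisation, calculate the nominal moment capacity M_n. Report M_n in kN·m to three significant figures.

M_n ≈ 1410 kN·m

Assume both tension and compression steel yield.
Net tension couple steel: A_s − A'_s = 4217 mm².
a = (A_s − A'_s) f_y / (0.85 f'_c b) = 1750055/(0.85 × 31.3 × 355) = 185.29 mm.
c = a/β₁ = 185.29/0.826 = 224.32 mm; ε'_s = 0.003(c − d')/c = 0.0021 ≥ f_y/E_s = 0.0021, so compression steel does yield.
M_n = (A_s − A'_s) f_y (d − a/2) + A'_s f_y (d − d') = [1750055 × (790 − 92.645) + 254395 × (790 − 64)] × 10⁻⁶ = 1220.41 + 184.69 = 1405.10 kN·m.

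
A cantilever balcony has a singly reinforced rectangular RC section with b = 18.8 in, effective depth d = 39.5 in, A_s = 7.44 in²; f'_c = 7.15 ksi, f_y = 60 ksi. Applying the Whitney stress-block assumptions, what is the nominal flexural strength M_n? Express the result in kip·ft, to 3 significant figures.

M_n ≈ 1400 kip·ft

T = A_s f_y = 7.44 × 60 = 446.4 kips.
a = T/(0.85 f'_c b) = 446.4/(0.85 × 7.15 × 18.8) = 3.907 in.
M_n = T(d − a/2) = 446.4 × (39.5 − 1.9535) = 16760.8 kip·in = 16760.8/12 = 1396.73 kip·ft.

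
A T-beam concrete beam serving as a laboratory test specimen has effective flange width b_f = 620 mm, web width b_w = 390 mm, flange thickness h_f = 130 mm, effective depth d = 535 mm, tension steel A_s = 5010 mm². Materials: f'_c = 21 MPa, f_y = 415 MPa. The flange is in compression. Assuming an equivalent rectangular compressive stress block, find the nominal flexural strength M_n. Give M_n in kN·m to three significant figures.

M_n ≈ 906 kN·m

Tension: T = A_s f_y = 5010 × 415 = 2079150 N.
Try a within the flange: a = T/(0.85 f'_c b_f) = 2079150/(0.85 × 21 × 620) = 187.87 mm.
a = 187.87 > h_f = 130 mm: the block extends into the web. Split into flange-overhang and web parts.
C_f = 0.85 f'_c (b_f − b_w) h_f = 0.85 × 21 × (620 − 390) × 130 = 533715 N.
Remaining web compression depth: a_w = (T − C_f)/(0.85 f'_c b_w) = (2079150 − 533715)/(0.85 × 21 × 390) = 222.00 mm.
M_n = C_f(d − h_f/2) + (T − C_f)(d − a_w/2) = 533715 × (535 − 65) + 1545435 × (535 − 111) = 250.85 + 655.26 = 906.11 × 10⁶ N·mm.
M_n = 906.11 kN·m.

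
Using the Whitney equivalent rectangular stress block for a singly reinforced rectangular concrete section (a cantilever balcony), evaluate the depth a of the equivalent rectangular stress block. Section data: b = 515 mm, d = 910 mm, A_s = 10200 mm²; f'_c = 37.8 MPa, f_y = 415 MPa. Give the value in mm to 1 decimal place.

T = A_s f_y = 10200 × 415 = 4233000 N = 4233 kN.
Setting C = 0.85 f'_c a b equal to T: a = 4233000/(0.85 × 37.8 × 515) = 255.8 mm.

a ≈ 255.8 mm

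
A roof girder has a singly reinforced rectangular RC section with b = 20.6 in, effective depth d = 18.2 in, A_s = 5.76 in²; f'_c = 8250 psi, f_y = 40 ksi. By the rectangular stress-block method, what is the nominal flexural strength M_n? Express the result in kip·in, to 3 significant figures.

T = A_s f_y = 5.76 × 40 = 230.4 kips.
a = T/(0.85 f'_c b) = 230.4/(0.85 × 8.25 × 20.6) = 1.595 in.
M_n = T(d − a/2) = 230.4 × (18.2 − 0.7975) = 4009.5 kip·in.

M_n ≈ 4010 kip·in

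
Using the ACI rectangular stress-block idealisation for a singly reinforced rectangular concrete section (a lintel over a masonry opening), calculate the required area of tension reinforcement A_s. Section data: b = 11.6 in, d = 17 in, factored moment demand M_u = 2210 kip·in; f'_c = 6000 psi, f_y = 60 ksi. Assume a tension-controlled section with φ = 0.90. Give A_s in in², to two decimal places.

M_n = M_u/φ = 2210/0.90 = 2455.56 kip·in.
From M_n = 0.85 f'_c a b (d − a/2):
a = d − √(d² − 2M_n/(0.85 f'_c b)) = 17 − √(17² − 2 × 2455.56/(0.85 × 6 × 11.6)) = 2.648 in.
A_s = 0.85 f'_c a b / f_y = 0.85 × 6 × 2.648 × 11.6 / 60 = 2.611 in².

A_s ≈ 2.61 in²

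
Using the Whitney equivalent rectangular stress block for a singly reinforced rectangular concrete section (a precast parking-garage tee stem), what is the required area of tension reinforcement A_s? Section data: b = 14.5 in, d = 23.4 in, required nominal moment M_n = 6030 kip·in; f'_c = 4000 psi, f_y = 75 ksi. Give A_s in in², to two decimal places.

A_s ≈ 3.94 in²

From M_n = 0.85 f'_c a b (d − a/2):
a = d − √(d² − 2M_n/(0.85 f'_c b)) = 23.4 − √(23.4² − 2 × 6030/(0.85 × 4 × 14.5)) = 5.995 in.
A_s = 0.85 f'_c a b / f_y = 0.85 × 4 × 5.995 × 14.5 / 75 = 3.941 in².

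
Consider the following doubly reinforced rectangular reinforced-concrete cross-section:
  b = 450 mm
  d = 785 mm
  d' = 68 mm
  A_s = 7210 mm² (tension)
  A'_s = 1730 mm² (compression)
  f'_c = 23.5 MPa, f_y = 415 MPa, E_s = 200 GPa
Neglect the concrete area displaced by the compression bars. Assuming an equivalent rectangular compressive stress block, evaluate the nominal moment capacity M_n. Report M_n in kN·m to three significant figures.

Assume both tension and compression steel yield.
Net tension couple steel: A_s − A'_s = 5480 mm².
a = (A_s − A'_s) f_y / (0.85 f'_c b) = 2274200/(0.85 × 23.5 × 450) = 253.01 mm.
c = a/β₁ = 253.01/0.85 = 297.66 mm; ε'_s = 0.003(c − d')/c = 0.0023 ≥ f_y/E_s = 0.0021, so compression steel does yield.
M_n = (A_s − A'_s) f_y (d − a/2) + A'_s f_y (d − d') = [2274200 × (785 − 126.505) + 717950 × (785 − 68)] × 10⁻⁶ = 1497.55 + 514.77 = 2012.32 kN·m.

M_n ≈ 2010 kN·m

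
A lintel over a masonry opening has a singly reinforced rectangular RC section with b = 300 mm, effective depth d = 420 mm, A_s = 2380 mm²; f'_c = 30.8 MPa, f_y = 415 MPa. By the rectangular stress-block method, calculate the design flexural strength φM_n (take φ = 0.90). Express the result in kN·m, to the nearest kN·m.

T = A_s f_y = 2380 × 415 = 987700 N = 987.7 kN.
From C = T: a = T/(0.85 f'_c b) = 987700/(0.85 × 30.8 × 300) = 125.76 mm.
M_n = T(d − a/2) = 987.7 kN × (420 − 62.88) mm = 352.73 kN·m.
φM_n = 0.90 × 352.73 = 317.46 kN·m.

φM_n ≈ 317 kN·m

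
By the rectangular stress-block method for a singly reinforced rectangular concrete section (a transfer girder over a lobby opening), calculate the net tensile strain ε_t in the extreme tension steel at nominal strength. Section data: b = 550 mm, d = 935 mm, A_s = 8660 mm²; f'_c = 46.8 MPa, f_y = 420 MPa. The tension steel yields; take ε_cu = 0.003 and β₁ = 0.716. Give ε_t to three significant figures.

ε_t ≈ 0.00908

a = A_s f_y/(0.85 f'_c b) = 166.24 mm.
β₁ = 0.716, so c = a/β₁ = 166.24/0.716 = 232.18 mm.
From the linear strain diagram with ε_cu = 0.003: ε_t = 0.003 (d − c)/c = 0.003 × (935 − 232.18)/232.18 = 0.00908.
Since ε_t ≥ 0.005, the section is tension-controlled.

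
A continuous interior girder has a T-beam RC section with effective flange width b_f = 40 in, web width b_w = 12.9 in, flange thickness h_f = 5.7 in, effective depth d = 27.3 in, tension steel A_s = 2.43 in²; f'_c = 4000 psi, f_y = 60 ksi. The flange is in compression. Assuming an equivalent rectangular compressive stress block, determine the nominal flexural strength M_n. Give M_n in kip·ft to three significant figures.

Tension: T = A_s f_y = 2.43 × 60 = 145.8 kips.
Try a within the flange: a = T/(0.85 f'_c b_f) = 145.8/(0.85 × 4 × 40) = 1.072 in.
Since a = 1.072 ≤ h_f = 5.7 in, the stress block lies entirely in the flange; analyse as a rectangular beam of width b_f.
M_n = T(d − a/2) = 145.8 × (27.3 − 0.536) = 3902.2 kip·in.
M_n = 3902.2/12 = 325.18 kip·ft.

M_n ≈ 325 kip·ft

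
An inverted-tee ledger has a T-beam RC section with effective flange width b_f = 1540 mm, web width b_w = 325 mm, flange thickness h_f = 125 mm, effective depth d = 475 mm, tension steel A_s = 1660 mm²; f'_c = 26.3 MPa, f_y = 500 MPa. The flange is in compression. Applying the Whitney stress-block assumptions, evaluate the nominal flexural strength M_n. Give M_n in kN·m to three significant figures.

Tension: T = A_s f_y = 1660 × 500 = 830000 N.
Try a within the flange: a = T/(0.85 f'_c b_f) = 830000/(0.85 × 26.3 × 1540) = 24.11 mm.
Since a = 24.11 ≤ h_f = 125 mm, the stress block lies entirely in the flange; analyse as a rectangular beam of width b_f.
M_n = T(d − a/2) = 830000 × (475 − 12.055) = 384.24 × 10⁶ N·mm.
M_n = 384.24 kN·m.

M_n ≈ 384 kN·m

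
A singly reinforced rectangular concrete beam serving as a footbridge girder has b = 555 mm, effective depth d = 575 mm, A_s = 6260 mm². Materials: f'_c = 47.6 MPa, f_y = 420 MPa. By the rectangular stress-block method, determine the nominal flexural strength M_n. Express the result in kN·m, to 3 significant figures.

T = A_s f_y = 6260 × 420 = 2629200 N = 2629.2 kN.
From C = T: a = T/(0.85 f'_c b) = 2629200/(0.85 × 47.6 × 555) = 117.09 mm.
M_n = T(d − a/2) = 2629.2 kN × (575 − 58.545) mm = 1357.86 kN·m.

M_n ≈ 1360 kN·m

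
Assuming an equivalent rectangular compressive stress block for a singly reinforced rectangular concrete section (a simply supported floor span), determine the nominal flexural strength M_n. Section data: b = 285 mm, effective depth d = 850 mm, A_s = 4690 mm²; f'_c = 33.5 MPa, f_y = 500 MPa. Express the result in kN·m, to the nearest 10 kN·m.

T = A_s f_y = 4690 × 500 = 2345000 N = 2345 kN.
From C = T: a = T/(0.85 f'_c b) = 2345000/(0.85 × 33.5 × 285) = 288.96 mm.
M_n = T(d − a/2) = 2345 kN × (850 − 144.48) mm = 1654.44 kN·m.

M_n ≈ 1650 kN·m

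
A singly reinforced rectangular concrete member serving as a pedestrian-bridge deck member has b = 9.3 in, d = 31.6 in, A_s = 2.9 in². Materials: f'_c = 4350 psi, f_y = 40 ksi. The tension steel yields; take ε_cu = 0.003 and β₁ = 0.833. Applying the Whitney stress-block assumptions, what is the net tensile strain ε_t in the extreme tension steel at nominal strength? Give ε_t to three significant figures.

ε_t ≈ 0.0204

a = A_s f_y/(0.85 f'_c b) = 3.373 in.
β₁ = 0.833, so c = a/β₁ = 3.373/0.833 = 4.049 in.
From the linear strain diagram with ε_cu = 0.003: ε_t = 0.003 (d − c)/c = 0.003 × (31.6 − 4.049)/4.049 = 0.0204.
Since ε_t ≥ 0.005, the section is tension-controlled.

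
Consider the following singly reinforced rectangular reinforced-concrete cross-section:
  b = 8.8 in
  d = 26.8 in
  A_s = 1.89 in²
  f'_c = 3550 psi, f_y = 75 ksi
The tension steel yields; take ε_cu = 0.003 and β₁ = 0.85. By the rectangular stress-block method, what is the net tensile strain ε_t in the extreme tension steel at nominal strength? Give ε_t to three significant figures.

a = A_s f_y/(0.85 f'_c b) = 5.338 in.
β₁ = 0.85, so c = a/β₁ = 5.338/0.85 = 6.280 in.
From the linear strain diagram with ε_cu = 0.003: ε_t = 0.003 (d − c)/c = 0.003 × (26.8 − 6.280)/6.280 = 0.00980.
Since ε_t ≥ 0.005, the section is tension-controlled.

ε_t ≈ 0.00980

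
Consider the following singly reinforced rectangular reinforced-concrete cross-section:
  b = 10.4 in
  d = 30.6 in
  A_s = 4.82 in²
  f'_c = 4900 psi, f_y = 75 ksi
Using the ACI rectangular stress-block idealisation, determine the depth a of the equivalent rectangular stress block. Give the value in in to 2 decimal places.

T = A_s f_y = 4.82 × 75 = 361.5 kips.
a = T/(0.85 f'_c b) = 361.5/(0.85 × 4.9 × 10.4) = 8.35 in.

a ≈ 8.35 in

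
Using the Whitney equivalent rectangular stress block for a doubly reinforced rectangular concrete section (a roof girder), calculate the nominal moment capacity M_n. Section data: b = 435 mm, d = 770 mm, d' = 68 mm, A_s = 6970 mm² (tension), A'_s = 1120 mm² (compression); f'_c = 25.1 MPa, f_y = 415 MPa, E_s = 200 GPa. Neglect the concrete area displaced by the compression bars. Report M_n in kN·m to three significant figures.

Assume both tension and compression steel yield.
Net tension couple steel: A_s − A'_s = 5850 mm².
a = (A_s − A'_s) f_y / (0.85 f'_c b) = 2427750/(0.85 × 25.1 × 435) = 261.59 mm.
c = a/β₁ = 261.59/0.85 = 307.75 mm; ε'_s = 0.003(c − d')/c = 0.0023 ≥ f_y/E_s = 0.0021, so compression steel does yield.
M_n = (A_s − A'_s) f_y (d − a/2) + A'_s f_y (d − d') = [2427750 × (770 − 130.795) + 464800 × (770 − 68)] × 10⁻⁶ = 1551.83 + 326.29 = 1878.12 kN·m.

M_n ≈ 1880 kN·m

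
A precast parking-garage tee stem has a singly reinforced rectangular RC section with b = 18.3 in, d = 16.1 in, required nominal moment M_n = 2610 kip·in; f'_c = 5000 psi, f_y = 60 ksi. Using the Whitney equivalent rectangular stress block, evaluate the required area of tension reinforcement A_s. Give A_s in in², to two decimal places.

From M_n = 0.85 f'_c a b (d − a/2):
a = d − √(d² − 2M_n/(0.85 f'_c b)) = 16.1 − √(16.1² − 2 × 2610/(0.85 × 5 × 18.3)) = 2.240 in.
A_s = 0.85 f'_c a b / f_y = 0.85 × 5 × 2.240 × 18.3 / 60 = 2.904 in².

A_s ≈ 2.90 in²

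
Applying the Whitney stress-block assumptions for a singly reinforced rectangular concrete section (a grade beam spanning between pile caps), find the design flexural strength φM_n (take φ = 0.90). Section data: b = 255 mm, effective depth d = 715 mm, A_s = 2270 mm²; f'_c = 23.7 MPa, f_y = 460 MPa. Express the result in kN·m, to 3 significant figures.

φM_n ≈ 576 kN·m

T = A_s f_y = 2270 × 460 = 1044200 N = 1044.2 kN.
From C = T: a = T/(0.85 f'_c b) = 1044200/(0.85 × 23.7 × 255) = 203.27 mm.
M_n = T(d − a/2) = 1044.2 kN × (715 − 101.635) mm = 640.48 kN·m.
φM_n = 0.90 × 640.48 = 576.43 kN·m.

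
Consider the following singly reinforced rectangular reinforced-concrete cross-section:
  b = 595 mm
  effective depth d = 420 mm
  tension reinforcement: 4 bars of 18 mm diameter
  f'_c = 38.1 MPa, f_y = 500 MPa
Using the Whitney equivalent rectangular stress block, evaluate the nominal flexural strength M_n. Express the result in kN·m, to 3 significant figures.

A_s = 4 × 254 = 1016 mm².
T = A_s f_y = 1016 × 500 = 508000 N = 508 kN.
From C = T: a = T/(0.85 f'_c b) = 508000/(0.85 × 38.1 × 595) = 26.36 mm.
M_n = T(d − a/2) = 508 kN × (420 − 13.18) mm = 206.66 kN·m.

M_n ≈ 207 kN·m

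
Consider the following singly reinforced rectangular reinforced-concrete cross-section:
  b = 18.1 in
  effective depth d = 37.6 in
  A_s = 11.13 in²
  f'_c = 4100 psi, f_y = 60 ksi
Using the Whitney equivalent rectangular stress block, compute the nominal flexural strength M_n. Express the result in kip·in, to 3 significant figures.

M_n ≈ 21600 kip·in

T = A_s f_y = 11.13 × 60 = 667.8 kips.
a = T/(0.85 f'_c b) = 667.8/(0.85 × 4.1 × 18.1) = 10.587 in.
M_n = T(d − a/2) = 667.8 × (37.6 − 5.2935) = 21574.3 kip·in.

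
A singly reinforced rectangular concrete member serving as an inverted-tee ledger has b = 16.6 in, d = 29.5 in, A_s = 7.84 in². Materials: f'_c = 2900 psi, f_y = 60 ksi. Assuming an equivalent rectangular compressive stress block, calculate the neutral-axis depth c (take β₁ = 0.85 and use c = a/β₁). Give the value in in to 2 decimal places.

T = A_s f_y = 7.84 × 60 = 470.4 kips.
a = T/(0.85 f'_c b) = 470.4/(0.85 × 2.9 × 16.6) = 11.4959 in.
With β₁ = 0.85, c = a/β₁ = 11.4959/0.85 = 13.52 in.

c ≈ 13.52 in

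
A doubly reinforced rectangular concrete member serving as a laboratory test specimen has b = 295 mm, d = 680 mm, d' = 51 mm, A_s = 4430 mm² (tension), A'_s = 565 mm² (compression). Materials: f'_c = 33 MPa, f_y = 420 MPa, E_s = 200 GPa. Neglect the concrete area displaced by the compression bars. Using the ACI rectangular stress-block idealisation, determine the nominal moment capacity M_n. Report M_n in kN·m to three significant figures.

M_n ≈ 1090 kN·m

Assume both tension and compression steel yield.
Net tension couple steel: A_s − A'_s = 3865 mm².
a = (A_s − A'_s) f_y / (0.85 f'_c b) = 1623300/(0.85 × 33 × 295) = 196.18 mm.
c = a/β₁ = 196.18/0.814 = 241.01 mm; ε'_s = 0.003(c − d')/c = 0.0024 ≥ f_y/E_s = 0.0021, so compression steel does yield.
M_n = (A_s − A'_s) f_y (d − a/2) + A'_s f_y (d − d') = [1623300 × (680 − 98.09) + 237300 × (680 − 51)] × 10⁻⁶ = 944.61 + 149.26 = 1093.87 kN·m.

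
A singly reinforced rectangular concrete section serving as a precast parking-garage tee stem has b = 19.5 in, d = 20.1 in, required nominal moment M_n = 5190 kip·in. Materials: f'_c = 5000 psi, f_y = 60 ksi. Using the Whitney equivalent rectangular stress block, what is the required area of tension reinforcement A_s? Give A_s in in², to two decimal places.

From M_n = 0.85 f'_c a b (d − a/2):
a = d − √(d² − 2M_n/(0.85 f'_c b)) = 20.1 − √(20.1² − 2 × 5190/(0.85 × 5 × 19.5)) = 3.404 in.
A_s = 0.85 f'_c a b / f_y = 0.85 × 5 × 3.404 × 19.5 / 60 = 4.702 in².

A_s ≈ 4.70 in²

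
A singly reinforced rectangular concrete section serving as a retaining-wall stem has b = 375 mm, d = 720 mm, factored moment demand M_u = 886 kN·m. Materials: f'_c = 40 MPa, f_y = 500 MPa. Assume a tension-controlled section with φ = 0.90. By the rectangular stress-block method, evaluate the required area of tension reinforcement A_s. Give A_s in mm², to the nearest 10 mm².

A_s ≈ 2980 mm²

M_n = M_u/φ = 886/0.90 = 984.444 kN·m.
With M_n = 0.85 f'_c a b (d − a/2), solve the quadratic for a:
a = d − √(d² − 2M_n/(0.85 f'_c b)) = 720 − √(720² − 2 × 984.444×10⁶/(0.85 × 40 × 375)) = 116.69 mm.
A_s = 0.85 f'_c a b / f_y = 0.85 × 40 × 116.69 × 375 / 500 = 2975.6 mm².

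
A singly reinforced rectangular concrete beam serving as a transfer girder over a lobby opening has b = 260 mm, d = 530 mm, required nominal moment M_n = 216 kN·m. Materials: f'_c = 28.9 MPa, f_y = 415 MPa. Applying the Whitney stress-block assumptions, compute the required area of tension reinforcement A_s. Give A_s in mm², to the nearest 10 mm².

A_s ≈ 1050 mm²

With M_n = 0.85 f'_c a b (d − a/2), solve the quadratic for a:
a = d − √(d² − 2M_n/(0.85 f'_c b)) = 530 − √(530² − 2 × 216×10⁶/(0.85 × 28.9 × 260)) = 68.20 mm.
A_s = 0.85 f'_c a b / f_y = 0.85 × 28.9 × 68.20 × 260 / 415 = 1049.6 mm².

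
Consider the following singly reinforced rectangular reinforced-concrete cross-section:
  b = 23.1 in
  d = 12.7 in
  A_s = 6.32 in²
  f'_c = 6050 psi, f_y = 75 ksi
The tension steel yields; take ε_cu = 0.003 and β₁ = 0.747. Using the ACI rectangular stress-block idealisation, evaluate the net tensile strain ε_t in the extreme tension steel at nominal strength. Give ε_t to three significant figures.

a = A_s f_y/(0.85 f'_c b) = 3.990 in.
β₁ = 0.747, so c = a/β₁ = 3.990/0.747 = 5.341 in.
From the linear strain diagram with ε_cu = 0.003: ε_t = 0.003 (d − c)/c = 0.003 × (12.7 − 5.341)/5.341 = 0.00413.
ε_t is between 0.004 and 0.005 — transition zone.

ε_t ≈ 0.00413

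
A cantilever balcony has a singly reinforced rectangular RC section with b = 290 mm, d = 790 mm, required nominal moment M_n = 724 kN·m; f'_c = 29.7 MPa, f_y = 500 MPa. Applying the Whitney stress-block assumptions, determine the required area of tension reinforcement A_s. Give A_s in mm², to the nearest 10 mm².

A_s ≈ 2010 mm²

With M_n = 0.85 f'_c a b (d − a/2), solve the quadratic for a:
a = d − √(d² − 2M_n/(0.85 f'_c b)) = 790 − √(790² − 2 × 724×10⁶/(0.85 × 29.7 × 290)) = 137.07 mm.
A_s = 0.85 f'_c a b / f_y = 0.85 × 29.7 × 137.07 × 290 / 500 = 2007.0 mm².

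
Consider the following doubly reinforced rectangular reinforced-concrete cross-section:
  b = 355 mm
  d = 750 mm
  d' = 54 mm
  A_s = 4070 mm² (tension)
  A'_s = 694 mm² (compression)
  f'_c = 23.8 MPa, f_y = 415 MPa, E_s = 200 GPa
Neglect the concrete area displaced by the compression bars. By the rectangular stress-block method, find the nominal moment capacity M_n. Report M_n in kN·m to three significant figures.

M_n ≈ 1110 kN·m

Assume both tension and compression steel yield.
Net tension couple steel: A_s − A'_s = 3376 mm².
a = (A_s − A'_s) f_y / (0.85 f'_c b) = 1401040/(0.85 × 23.8 × 355) = 195.09 mm.
c = a/β₁ = 195.09/0.85 = 229.52 mm; ε'_s = 0.003(c − d')/c = 0.0023 ≥ f_y/E_s = 0.0021, so compression steel does yield.
M_n = (A_s − A'_s) f_y (d − a/2) + A'_s f_y (d − d') = [1401040 × (750 − 97.545) + 288010 × (750 − 54)] × 10⁻⁶ = 914.12 + 200.45 = 1114.57 kN·m.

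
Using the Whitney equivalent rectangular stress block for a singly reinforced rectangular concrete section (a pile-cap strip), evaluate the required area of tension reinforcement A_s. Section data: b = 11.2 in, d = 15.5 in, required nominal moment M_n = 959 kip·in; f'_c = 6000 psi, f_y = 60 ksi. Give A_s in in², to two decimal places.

A_s ≈ 1.07 in²

From M_n = 0.85 f'_c a b (d − a/2):
a = d − √(d² − 2M_n/(0.85 f'_c b)) = 15.5 − √(15.5² − 2 × 959/(0.85 × 6 × 11.2)) = 1.124 in.
A_s = 0.85 f'_c a b / f_y = 0.85 × 6 × 1.124 × 11.2 / 60 = 1.070 in².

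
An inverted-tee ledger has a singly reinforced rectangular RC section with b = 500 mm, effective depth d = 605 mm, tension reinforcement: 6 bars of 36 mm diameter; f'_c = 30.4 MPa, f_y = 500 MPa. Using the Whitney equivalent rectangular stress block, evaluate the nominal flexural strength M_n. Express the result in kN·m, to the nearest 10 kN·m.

A_s = 6 × 1018 = 6108 mm².
T = A_s f_y = 6108 × 500 = 3054000 N = 3054 kN.
From C = T: a = T/(0.85 f'_c b) = 3054000/(0.85 × 30.4 × 500) = 236.38 mm.
M_n = T(d − a/2) = 3054 kN × (605 − 118.19) mm = 1486.72 kN·m.

M_n ≈ 1490 kN·m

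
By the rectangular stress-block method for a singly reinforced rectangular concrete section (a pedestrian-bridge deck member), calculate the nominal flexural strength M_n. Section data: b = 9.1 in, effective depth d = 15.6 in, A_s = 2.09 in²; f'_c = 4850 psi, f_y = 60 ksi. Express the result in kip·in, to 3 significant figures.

T = A_s f_y = 2.09 × 60 = 125.4 kips.
a = T/(0.85 f'_c b) = 125.4/(0.85 × 4.85 × 9.1) = 3.343 in.
M_n = T(d − a/2) = 125.4 × (15.6 − 1.6715) = 1746.6 kip·in.

M_n ≈ 1750 kip·in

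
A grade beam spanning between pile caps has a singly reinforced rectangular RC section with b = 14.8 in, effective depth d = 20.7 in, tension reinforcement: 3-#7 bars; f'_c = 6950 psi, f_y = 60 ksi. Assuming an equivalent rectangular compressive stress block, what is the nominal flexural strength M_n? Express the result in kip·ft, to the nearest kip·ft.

M_n ≈ 181 kip·ft

A_s = 3 × 0.6 = 1.8 in².
T = A_s f_y = 1.8 × 60 = 108 kips.
a = T/(0.85 f'_c b) = 108/(0.85 × 6.95 × 14.8) = 1.235 in.
M_n = T(d − a/2) = 108 × (20.7 − 0.6175) = 2168.9 kip·in = 2168.9/12 = 180.74 kip·ft.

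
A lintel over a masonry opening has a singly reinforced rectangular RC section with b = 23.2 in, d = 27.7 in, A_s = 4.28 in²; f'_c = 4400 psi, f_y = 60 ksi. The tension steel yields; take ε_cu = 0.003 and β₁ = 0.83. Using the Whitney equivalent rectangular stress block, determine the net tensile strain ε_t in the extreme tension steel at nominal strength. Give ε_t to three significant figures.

a = A_s f_y/(0.85 f'_c b) = 2.960 in.
β₁ = 0.83, so c = a/β₁ = 2.960/0.83 = 3.566 in.
From the linear strain diagram with ε_cu = 0.003: ε_t = 0.003 (d − c)/c = 0.003 × (27.7 − 3.566)/3.566 = 0.0203.
Since ε_t ≥ 0.005, the section is tension-controlled.

ε_t ≈ 0.0203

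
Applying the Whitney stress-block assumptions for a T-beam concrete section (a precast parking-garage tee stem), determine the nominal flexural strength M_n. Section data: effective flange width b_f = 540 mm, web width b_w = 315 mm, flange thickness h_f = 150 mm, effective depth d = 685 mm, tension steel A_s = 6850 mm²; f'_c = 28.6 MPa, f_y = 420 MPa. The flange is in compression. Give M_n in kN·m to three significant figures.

M_n ≈ 1630 kN·m

Tension: T = A_s f_y = 6850 × 420 = 2877000 N.
Try a within the flange: a = T/(0.85 f'_c b_f) = 2877000/(0.85 × 28.6 × 540) = 219.16 mm.
a = 219.16 > h_f = 150 mm: the block extends into the web. Split into flange-overhang and web parts.
C_f = 0.85 f'_c (b_f − b_w) h_f = 0.85 × 28.6 × (540 − 315) × 150 = 820463 N.
Remaining web compression depth: a_w = (T − C_f)/(0.85 f'_c b_w) = (2877000 − 820463)/(0.85 × 28.6 × 315) = 268.56 mm.
M_n = C_f(d − h_f/2) + (T − C_f)(d − a_w/2) = 820463 × (685 − 75) + 2056537 × (685 − 134.28) = 500.48 + 1132.58 = 1633.06 × 10⁶ N·mm.
M_n = 1633.06 kN·m.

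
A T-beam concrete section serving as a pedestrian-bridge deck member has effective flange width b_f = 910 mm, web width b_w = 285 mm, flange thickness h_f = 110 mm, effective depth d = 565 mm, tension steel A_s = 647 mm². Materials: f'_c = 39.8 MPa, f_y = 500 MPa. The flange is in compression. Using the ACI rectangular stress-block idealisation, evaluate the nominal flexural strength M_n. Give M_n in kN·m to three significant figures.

M_n ≈ 181 kN·m

Tension: T = A_s f_y = 647 × 500 = 323500 N.
Try a within the flange: a = T/(0.85 f'_c b_f) = 323500/(0.85 × 39.8 × 910) = 10.51 mm.
Since a = 10.51 ≤ h_f = 110 mm, the stress block lies entirely in the flange; analyse as a rectangular beam of width b_f.
M_n = T(d − a/2) = 323500 × (565 − 5.255) = 181.08 × 10⁶ N·mm.
M_n = 181.08 kN·m.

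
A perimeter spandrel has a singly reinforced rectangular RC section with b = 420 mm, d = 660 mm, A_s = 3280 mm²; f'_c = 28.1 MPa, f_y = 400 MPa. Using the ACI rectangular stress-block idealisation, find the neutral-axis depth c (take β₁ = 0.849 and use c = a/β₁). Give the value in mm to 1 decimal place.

c ≈ 154.0 mm

T = A_s f_y = 3280 × 400 = 1312000 N = 1312 kN.
Setting C = 0.85 f'_c a b equal to T: a = 1312000/(0.85 × 28.1 × 420) = 130.785 mm.
With β₁ = 0.849, c = a/β₁ = 130.785/0.849 = 154.0 mm.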